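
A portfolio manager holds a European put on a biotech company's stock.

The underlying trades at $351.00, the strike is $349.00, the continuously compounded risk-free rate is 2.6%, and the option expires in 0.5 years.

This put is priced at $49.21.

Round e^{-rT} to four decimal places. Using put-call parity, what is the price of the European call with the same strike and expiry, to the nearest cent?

$55.71

e^(−rT) = e^(−0.026·0.5) = 0.9871
Put-call parity: C − P = S − K·e^(−rT) = 351 − 349·0.9871 = 351 − 344.4979 = 6.5021
C = P + (C − P) = 49.21 + (6.5021) = 55.7121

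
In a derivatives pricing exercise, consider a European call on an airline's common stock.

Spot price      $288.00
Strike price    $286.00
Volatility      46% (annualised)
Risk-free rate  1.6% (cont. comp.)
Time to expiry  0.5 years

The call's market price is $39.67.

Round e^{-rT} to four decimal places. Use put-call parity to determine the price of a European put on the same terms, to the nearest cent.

exp(−rT) = exp(−0.016·0.5) = 0.9920
Put-call parity: C − P = S − K·e^(−rT) = 288 − 286·0.9920 = 288 − 283.7120 = 4.2880
P = C − (C − P) = 39.67 − (4.2880) = 35.3820

$35.38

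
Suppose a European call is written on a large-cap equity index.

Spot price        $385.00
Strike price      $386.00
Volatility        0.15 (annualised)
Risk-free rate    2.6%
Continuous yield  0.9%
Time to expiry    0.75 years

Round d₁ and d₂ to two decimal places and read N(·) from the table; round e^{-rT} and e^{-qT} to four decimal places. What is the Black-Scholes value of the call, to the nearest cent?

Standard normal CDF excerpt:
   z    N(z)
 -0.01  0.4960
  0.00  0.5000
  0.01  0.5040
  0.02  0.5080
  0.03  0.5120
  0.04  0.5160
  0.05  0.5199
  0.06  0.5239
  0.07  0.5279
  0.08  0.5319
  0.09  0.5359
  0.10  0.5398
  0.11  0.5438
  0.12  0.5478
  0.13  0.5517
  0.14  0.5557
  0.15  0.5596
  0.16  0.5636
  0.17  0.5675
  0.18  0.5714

σ√T = 0.15 × 0.8660 = 0.1299
d₁ = [ln(385/386) + (0.026 − 0.009 + 0.15²/2)·0.75] / 0.1299 = [-0.0026 + 0.0212] / 0.1299 = 0.1431 ≈ 0.14
d₂ = d₁ − σ√T = 0.1431 − 0.1299 = 0.0132 ≈ 0.01
e^(−qT) = e^(−0.009·0.75) = 0.9933;  e^(−rT) = e^(−0.026·0.75) = 0.9807
N(d₁) = N(0.14) = 0.5557;  N(d₂) = N(0.01) = 0.5040
C = 385·0.9933·0.5557 − 386·0.9807·0.5040 = 212.5111 − 190.7893 = 21.7218

$21.72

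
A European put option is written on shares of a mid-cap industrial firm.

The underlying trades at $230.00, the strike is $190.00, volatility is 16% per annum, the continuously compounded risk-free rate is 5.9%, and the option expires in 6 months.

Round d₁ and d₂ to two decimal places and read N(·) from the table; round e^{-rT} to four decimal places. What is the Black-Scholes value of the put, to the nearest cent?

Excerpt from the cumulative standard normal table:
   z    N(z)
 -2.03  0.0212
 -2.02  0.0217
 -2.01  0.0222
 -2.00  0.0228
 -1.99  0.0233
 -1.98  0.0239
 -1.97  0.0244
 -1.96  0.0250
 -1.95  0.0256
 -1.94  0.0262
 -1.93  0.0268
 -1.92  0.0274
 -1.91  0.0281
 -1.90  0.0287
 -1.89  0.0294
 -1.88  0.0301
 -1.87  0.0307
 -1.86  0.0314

σ√T = 0.16 × 0.7071 = 0.1131
d₁ = [ln(230/190) + (0.059 + 0.16²/2)·0.5] / 0.1131 = [0.1911 + 0.0359] / 0.1131 = 2.0060 which rounds to 2.01
d₂ = d₁ − σ√T = 2.0060 − 0.1131 = 1.8929 which rounds to 1.89
e^(−rT) = e^(−0.059·0.5) = 0.9709
N(−d₂) = N(-1.89) = 0.0294;  N(−d₁) = N(-2.01) = 0.0222
P = 190·0.9709·0.0294 − 230·0.0222 = 5.4234 − 5.1060 = 0.3174

$0.32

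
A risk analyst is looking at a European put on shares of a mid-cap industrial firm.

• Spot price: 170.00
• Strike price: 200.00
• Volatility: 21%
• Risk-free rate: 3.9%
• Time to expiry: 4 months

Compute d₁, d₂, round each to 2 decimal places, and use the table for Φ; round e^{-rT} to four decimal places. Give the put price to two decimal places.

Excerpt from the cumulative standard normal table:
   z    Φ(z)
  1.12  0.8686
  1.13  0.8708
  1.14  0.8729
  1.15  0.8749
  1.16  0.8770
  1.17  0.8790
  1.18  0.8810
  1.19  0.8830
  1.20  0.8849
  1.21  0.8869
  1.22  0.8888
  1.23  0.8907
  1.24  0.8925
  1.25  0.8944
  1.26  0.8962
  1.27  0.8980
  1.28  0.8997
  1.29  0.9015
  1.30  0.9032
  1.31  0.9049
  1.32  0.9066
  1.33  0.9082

σ√T = 0.21·√0.3333 = 0.1212
d₁ = [ln(170/200) + (0.039 + 0.21²/2)·0.3333] / 0.1212 = [-0.1625 + 0.0203] / 0.1212 = -1.1726 ≈ -1.17
d₂ = d₁ − σ√T = -1.1726 − 0.1212 = -1.2938 ≈ -1.29
e^(−rT) = e^(−0.039·0.3333) = 0.9871
N(−d₂) = N(1.29) = 0.9015;  N(−d₁) = N(1.17) = 0.8790
P = 200·0.9871·0.9015 − 170·0.8790 = 177.9741 − 149.4300 = 28.5441

28.54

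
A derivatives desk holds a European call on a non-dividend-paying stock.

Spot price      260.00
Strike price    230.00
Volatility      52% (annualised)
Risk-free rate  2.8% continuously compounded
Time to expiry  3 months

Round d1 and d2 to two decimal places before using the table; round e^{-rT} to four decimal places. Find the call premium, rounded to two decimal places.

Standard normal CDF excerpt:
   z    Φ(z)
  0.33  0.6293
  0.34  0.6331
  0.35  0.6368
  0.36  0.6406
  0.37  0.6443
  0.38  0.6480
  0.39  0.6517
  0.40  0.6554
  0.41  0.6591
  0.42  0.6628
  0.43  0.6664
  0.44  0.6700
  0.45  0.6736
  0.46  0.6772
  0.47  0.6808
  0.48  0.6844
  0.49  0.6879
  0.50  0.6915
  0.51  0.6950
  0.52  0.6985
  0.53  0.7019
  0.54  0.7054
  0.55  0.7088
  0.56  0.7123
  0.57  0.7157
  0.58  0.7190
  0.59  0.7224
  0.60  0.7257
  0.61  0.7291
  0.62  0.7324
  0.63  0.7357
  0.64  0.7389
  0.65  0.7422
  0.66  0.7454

σ√T = 0.52 × 0.5000 = 0.2600
ln(S/K) + (r + σ²/2)T = ln(260/230) + (0.028 + 0.52²/2)·0.25 = 0.1226 + 0.0408 = 0.1634
d₁ = 0.1634 / 0.2600 = 0.6285 → 0.63
d₂ = d₁ − σ√T = 0.6285 − 0.2600 = 0.3685 → 0.37
e^(−rT) = e^(−0.028·0.25) = 0.9930
C = 260·N(0.63) − 230·0.9930·N(0.37) = 260·0.7357 − 230·0.9930·0.6443 = 191.2820 − 147.1517 = 44.1303

44.13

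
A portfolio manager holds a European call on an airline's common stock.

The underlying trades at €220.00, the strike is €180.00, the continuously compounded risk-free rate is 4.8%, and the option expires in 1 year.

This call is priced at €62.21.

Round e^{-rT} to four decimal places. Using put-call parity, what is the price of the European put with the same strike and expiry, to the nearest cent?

€13.77

exp(−rT) = exp(−0.048·1) = 0.9531
Put-call parity: C − P = S − K·e^(−rT) = 220 − 180·0.9531 = 220 − 171.5580 = 48.4420
P = C − (C − P) = 62.21 − (48.4420) = 13.7680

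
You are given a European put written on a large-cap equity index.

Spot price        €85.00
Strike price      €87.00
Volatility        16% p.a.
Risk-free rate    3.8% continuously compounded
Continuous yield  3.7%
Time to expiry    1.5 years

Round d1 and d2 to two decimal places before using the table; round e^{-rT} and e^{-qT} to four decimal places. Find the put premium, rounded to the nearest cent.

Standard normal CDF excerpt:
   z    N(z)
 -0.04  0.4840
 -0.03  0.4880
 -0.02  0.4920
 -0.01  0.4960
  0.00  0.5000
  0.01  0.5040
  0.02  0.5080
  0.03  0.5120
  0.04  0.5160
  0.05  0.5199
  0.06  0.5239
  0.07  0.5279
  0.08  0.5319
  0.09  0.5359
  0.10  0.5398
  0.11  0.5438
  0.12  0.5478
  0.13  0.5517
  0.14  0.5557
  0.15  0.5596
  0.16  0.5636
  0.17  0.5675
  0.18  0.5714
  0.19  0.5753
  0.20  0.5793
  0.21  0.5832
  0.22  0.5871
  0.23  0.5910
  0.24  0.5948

σ√T = 0.16·√1.5 = 0.1960
ln(S/K) + (r − q + σ²/2)T = ln(85/87) + (0.038 − 0.037 + 0.16²/2)·1.5 = -0.0233 + 0.0207 = -0.0026
d₁ = -0.0026 / 0.1960 = -0.0130 ⇒ -0.01
d₂ = d₁ − σ√T = -0.0130 − 0.1960 = -0.2090 ⇒ -0.21
exp(−qT) = exp(−0.037·1.5) = 0.9460;  exp(−rT) = exp(−0.038·1.5) = 0.9446
N(−d₂) = N(0.21) = 0.5832;  N(−d₁) = N(0.01) = 0.5040
P = 87·0.9446·0.5832 − 85·0.9460·0.5040 = 47.9275 − 40.5266 = 7.4009

€7.40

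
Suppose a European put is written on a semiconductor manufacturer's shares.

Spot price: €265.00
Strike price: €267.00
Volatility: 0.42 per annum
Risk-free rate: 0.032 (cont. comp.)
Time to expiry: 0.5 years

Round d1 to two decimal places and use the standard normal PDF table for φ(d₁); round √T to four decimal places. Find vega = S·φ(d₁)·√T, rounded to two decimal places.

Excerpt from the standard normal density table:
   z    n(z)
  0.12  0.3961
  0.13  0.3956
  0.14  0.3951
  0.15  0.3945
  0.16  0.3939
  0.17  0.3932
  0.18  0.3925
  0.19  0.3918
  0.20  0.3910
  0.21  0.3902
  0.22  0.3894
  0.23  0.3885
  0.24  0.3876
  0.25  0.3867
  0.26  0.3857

73.55

σ√T = 0.42 × 0.7071 = 0.2970
ln(S/K) + (r + σ²/2)T = ln(265/267) + (0.032 + 0.42²/2)·0.5 = -0.0075 + 0.0601 = 0.0526
d₁ = 0.0526 / 0.2970 = 0.1771 → 0.18
√T = √0.5 = 0.7071
φ(d₁) = φ(0.18) = 0.3925
vega = S·φ(d₁)·√T = 265·0.3925·0.7071 = 73.5472
(The call has the same vega.)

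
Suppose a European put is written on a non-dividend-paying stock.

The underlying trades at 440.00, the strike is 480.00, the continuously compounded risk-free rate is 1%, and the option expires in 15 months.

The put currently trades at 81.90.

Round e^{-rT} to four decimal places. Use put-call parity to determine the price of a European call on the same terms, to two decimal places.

e^(−rT) = e^(−0.01·1.25) = 0.9876
Put-call parity: C − P = S − K·e^(−rT) = 440 − 480·0.9876 = 440 − 474.0480 = -34.0480
C = P + (C − P) = 81.90 + (-34.0480) = 47.8520

47.85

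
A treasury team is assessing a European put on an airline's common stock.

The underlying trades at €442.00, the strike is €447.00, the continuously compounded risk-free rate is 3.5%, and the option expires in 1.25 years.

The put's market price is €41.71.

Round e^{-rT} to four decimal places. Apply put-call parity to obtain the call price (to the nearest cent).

e^(−rT) = e^(−0.035·1.25) = 0.9572
Put-call parity: C − P = S − K·e^(−rT) = 442 − 447·0.9572 = 442 − 427.8684 = 14.1316
C = P + (C − P) = 41.71 + (14.1316) = 55.8416

€55.84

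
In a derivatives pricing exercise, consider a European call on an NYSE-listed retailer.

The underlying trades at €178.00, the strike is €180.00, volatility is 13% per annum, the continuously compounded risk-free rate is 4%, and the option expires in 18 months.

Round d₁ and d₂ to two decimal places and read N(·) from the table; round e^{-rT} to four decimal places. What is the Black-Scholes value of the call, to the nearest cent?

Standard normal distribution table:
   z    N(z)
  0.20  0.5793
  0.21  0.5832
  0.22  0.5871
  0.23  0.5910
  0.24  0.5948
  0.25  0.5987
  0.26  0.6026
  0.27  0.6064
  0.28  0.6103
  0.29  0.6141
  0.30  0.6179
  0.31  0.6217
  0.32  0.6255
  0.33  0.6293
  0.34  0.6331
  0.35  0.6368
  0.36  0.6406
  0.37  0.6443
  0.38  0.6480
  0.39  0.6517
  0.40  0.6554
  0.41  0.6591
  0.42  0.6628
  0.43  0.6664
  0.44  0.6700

σ√T = 0.13·√1.5 = 0.1592
ln(S/K) + (r + σ²/2)T = ln(178/180) + (0.04 + 0.13²/2)·1.5 = -0.0112 + 0.0727 = 0.0615
d₁ = 0.0615 / 0.1592 = 0.3863 which rounds to 0.39
d₂ = d₁ − σ√T = 0.3863 − 0.1592 = 0.2271 which rounds to 0.23
exp(−rT) = exp(−0.04·1.5) = 0.9418
N(d₁) = N(0.39) = 0.6517;  N(d₂) = N(0.23) = 0.5910
C = 178·0.6517 − 180·0.9418·0.5910 = 116.0026 − 100.1887 = 15.8139

€15.81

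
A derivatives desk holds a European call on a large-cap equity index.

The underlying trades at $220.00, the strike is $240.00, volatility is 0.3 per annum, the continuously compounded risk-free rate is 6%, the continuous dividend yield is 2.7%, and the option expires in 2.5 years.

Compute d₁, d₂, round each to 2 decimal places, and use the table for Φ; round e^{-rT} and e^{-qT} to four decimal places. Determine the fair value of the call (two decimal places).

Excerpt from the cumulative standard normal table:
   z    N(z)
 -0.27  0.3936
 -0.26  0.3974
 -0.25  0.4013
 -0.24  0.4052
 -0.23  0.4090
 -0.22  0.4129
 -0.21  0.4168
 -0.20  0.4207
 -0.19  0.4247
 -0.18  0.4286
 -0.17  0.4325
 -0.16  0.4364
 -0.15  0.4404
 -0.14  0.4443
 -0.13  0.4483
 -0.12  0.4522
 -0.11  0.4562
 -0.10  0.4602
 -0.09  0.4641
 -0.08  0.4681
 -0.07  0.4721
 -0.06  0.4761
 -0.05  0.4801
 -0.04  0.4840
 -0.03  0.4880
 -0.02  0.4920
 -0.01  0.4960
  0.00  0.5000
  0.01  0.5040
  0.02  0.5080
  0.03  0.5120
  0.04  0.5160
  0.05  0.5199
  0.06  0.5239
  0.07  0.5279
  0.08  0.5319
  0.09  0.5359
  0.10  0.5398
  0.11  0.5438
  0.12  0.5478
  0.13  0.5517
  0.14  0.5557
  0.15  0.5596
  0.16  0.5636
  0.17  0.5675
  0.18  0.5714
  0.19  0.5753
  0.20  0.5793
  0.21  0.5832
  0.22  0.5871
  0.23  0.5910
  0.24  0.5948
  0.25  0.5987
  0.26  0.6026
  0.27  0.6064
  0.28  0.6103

T = 2.5;  σ√T = 0.4743
d₁ = [ln(220/240) + (0.06 − 0.027 + 0.3²/2)·2.5] / 0.4743 = [-0.0870 + 0.1950] / 0.4743 = 0.2277 ⇒ 0.23
d₂ = d₁ − σ√T = 0.2277 − 0.4743 = -0.2467 ⇒ -0.25
e^(−qT) = e^(−0.027·2.5) = 0.9347;  e^(−rT) = e^(−0.06·2.5) = 0.8607
N(d₁) = N(0.23) = 0.5910;  N(d₂) = N(-0.25) = 0.4013
C = 220·0.9347·0.5910 − 240·0.8607·0.4013 = 121.5297 − 82.8957 = 38.6340

$38.63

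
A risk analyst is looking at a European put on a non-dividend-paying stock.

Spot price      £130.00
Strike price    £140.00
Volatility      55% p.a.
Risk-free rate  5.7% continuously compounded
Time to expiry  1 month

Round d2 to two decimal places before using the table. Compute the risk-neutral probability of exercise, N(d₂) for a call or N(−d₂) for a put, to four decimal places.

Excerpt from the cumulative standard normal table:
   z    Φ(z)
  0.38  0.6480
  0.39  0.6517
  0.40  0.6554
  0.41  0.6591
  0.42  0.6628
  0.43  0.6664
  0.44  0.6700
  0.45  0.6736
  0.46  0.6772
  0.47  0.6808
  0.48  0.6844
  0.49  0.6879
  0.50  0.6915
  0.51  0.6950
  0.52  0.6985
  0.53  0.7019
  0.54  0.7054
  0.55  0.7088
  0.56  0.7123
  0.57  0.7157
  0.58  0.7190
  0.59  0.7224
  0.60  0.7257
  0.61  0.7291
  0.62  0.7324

0.6985

σ√T = 0.55 × 0.2887 = 0.1588
d₁ = [ln(130/140) + (0.057 + 0.55²/2)·0.08333] / 0.1588 = [-0.0741 + 0.0174] / 0.1588 = -0.3575 ≈ -0.36
d₂ = d₁ − σ√T = -0.3575 − 0.1588 = -0.5162 ≈ -0.52
Pr(exercise) under Q = N(−d₂) = N(0.52) = 0.6985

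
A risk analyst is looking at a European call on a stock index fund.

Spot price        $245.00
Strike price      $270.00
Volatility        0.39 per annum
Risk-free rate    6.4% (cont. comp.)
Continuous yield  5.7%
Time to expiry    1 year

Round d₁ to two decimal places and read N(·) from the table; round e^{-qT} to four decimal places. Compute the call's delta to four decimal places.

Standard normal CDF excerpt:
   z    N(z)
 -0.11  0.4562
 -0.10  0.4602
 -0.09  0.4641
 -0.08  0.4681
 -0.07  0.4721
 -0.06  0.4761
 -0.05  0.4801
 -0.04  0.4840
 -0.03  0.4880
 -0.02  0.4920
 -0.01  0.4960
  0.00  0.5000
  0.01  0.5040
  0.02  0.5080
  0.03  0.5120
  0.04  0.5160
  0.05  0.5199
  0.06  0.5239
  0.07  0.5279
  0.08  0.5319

0.4572

σ√T = 0.39 × 1.0000 = 0.3900
d₁ = [ln(245/270) + (0.064 − 0.057 + ½·0.39²)·1] / (σ√T) = (-0.0972 + 0.0831) / 0.3900 = -0.0362 ≈ -0.04
N(d₁) = N(-0.04) = 0.4840
Δ_call = e^(−qT)·N(d₁) = 0.9446·0.4840 = 0.4572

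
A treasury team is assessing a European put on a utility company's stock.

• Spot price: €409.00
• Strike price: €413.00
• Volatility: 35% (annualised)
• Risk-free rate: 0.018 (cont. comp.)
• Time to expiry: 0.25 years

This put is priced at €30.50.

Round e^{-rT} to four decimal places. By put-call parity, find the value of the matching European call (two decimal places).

€28.36

exp(−rT) = exp(−0.018·0.25) = 0.9955
Put-call parity: C − P = S − K·e^(−rT) = 409 − 413·0.9955 = 409 − 411.1415 = -2.1415
C = P + (C − P) = 30.50 + (-2.1415) = 28.3585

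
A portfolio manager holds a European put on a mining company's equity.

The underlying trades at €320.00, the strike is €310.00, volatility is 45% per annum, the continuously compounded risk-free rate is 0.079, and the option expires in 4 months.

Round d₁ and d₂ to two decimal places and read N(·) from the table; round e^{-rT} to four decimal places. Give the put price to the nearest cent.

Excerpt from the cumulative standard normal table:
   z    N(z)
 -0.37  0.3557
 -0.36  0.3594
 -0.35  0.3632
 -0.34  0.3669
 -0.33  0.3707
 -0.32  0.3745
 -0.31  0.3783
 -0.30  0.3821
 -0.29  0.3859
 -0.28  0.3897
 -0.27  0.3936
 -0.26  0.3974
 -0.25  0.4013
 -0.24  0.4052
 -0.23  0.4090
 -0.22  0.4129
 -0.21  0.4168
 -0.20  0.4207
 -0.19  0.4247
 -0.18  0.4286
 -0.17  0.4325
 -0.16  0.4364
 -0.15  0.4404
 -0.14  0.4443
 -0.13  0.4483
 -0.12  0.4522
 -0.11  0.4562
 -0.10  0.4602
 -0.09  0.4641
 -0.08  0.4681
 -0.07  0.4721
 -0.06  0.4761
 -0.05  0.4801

€23.91

σ√T = 0.45·√0.3333 = 0.2598
d₁ = [ln(320/310) + (0.079 + 0.45²/2)·0.3333] / 0.2598 = [0.0317 + 0.0601] / 0.2598 = 0.3535 ⇒ 0.35
d₂ = d₁ − σ√T = 0.3535 − 0.2598 = 0.0937 ⇒ 0.09
exp(−rT) = exp(−0.079·0.3333) = 0.9740
N(−d₂) = N(-0.09) = 0.4641;  N(−d₁) = N(-0.35) = 0.3632
P = 310·0.9740·0.4641 − 320·0.3632 = 140.1304 − 116.2240 = 23.9064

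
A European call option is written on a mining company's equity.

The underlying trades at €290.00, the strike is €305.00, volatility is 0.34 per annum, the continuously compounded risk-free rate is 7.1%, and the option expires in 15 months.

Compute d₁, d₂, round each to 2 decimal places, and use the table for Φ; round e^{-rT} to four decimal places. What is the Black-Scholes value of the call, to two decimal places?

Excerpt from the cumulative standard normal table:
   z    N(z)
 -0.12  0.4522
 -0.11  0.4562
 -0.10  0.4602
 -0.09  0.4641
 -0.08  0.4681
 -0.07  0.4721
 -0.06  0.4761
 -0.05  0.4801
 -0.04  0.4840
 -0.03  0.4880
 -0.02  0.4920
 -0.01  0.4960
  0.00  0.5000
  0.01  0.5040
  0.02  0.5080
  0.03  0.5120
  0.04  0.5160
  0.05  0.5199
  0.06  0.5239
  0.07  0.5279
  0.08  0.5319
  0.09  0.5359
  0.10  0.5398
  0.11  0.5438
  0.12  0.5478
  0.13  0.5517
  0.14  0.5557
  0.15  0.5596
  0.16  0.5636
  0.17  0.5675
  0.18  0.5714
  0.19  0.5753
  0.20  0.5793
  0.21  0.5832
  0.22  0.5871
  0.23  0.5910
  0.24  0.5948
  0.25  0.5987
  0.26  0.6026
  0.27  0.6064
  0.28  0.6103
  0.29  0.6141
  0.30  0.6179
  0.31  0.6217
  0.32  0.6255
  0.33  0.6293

€48.56

σ√T = 0.34 × 1.1180 = 0.3801
d₁ = [ln(290/305) + (0.071 + 0.34²/2)·1.25] / 0.3801 = [-0.0504 + 0.1610] / 0.3801 = 0.2909 which rounds to 0.29
d₂ = d₁ − σ√T = 0.2909 − 0.3801 = -0.0893 which rounds to -0.09
exp(−rT) = exp(−0.071·1.25) = 0.9151
C = 290·N(0.29) − 305·0.9151·N(-0.09) = 290·0.6141 − 305·0.9151·0.4641 = 178.0890 − 129.5329 = 48.5561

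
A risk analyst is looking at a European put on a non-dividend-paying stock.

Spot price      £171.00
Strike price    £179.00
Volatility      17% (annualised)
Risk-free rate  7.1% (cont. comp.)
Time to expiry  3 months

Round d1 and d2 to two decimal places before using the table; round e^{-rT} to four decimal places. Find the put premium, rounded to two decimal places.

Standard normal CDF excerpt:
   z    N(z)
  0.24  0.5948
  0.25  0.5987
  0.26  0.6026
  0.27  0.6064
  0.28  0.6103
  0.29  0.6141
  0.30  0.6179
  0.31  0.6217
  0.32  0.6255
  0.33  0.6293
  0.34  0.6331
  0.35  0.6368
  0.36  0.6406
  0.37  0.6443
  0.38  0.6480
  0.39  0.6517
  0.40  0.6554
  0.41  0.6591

£8.29

σ√T = 0.17 × 0.5000 = 0.0850
d₁ = [ln(171/179) + (0.071 + 0.17²/2)·0.25] / 0.0850 = [-0.0457 + 0.0214] / 0.0850 = -0.2866 ⇒ -0.29
d₂ = d₁ − σ√T = -0.2866 − 0.0850 = -0.3716 ⇒ -0.37
exp(−rT) = exp(−0.071·0.25) = 0.9824
N(−d₂) = N(0.37) = 0.6443;  N(−d₁) = N(0.29) = 0.6141
P = 179·0.9824·0.6443 − 171·0.6141 = 113.2999 − 105.0111 = 8.2888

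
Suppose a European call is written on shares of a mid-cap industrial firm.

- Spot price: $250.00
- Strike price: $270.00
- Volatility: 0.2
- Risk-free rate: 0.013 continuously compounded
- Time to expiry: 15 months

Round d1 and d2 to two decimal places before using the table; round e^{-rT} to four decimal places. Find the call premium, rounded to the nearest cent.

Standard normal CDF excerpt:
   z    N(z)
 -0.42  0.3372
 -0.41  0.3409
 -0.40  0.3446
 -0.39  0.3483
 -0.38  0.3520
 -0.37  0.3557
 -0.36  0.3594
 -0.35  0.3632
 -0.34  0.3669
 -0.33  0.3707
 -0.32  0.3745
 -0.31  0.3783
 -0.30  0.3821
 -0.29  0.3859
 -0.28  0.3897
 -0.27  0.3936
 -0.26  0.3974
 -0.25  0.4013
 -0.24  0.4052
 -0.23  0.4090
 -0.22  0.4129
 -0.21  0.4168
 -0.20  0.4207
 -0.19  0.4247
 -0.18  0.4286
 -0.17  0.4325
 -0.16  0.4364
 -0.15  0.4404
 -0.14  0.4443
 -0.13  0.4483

$15.59

T = 1.25;  σ√T = 0.2236
ln(S/K) + (r + σ²/2)T = ln(250/270) + (0.013 + 0.2²/2)·1.25 = -0.0770 + 0.0413 = -0.0357
d₁ = -0.0357 / 0.2236 = -0.1597 ⇒ -0.16
d₂ = d₁ − σ√T = -0.1597 − 0.2236 = -0.3833 ⇒ -0.38
exp(−rT) = exp(−0.013·1.25) = 0.9839
C = 250·N(-0.16) − 270·0.9839·N(-0.38) = 250·0.4364 − 270·0.9839·0.3520 = 109.1000 − 93.5099 = 15.5901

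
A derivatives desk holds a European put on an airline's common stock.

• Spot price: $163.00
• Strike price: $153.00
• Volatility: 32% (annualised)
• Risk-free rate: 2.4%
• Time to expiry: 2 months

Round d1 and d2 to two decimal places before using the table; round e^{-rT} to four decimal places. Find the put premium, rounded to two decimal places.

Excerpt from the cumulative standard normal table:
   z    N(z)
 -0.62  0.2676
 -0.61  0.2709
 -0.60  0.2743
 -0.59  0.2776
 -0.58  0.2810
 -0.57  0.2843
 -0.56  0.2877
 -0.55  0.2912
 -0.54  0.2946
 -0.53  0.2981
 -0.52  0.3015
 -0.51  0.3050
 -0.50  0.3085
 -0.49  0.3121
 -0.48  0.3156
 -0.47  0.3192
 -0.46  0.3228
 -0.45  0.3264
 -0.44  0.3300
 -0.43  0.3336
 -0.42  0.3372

$3.94

σ√T = 0.32 × 0.4082 = 0.1306
d₁ = [ln(163/153) + (0.024 + 0.32²/2)·0.1667] / 0.1306 = [0.0633 + 0.0125] / 0.1306 = 0.5806 ⇒ 0.58
d₂ = d₁ − σ√T = 0.5806 − 0.1306 = 0.4499 ⇒ 0.45
exp(−rT) = exp(−0.024·0.1667) = 0.9960
N(−d₂) = N(-0.45) = 0.3264;  N(−d₁) = N(-0.58) = 0.2810
P = 153·0.9960·0.3264 − 163·0.2810 = 49.7394 − 45.8030 = 3.9364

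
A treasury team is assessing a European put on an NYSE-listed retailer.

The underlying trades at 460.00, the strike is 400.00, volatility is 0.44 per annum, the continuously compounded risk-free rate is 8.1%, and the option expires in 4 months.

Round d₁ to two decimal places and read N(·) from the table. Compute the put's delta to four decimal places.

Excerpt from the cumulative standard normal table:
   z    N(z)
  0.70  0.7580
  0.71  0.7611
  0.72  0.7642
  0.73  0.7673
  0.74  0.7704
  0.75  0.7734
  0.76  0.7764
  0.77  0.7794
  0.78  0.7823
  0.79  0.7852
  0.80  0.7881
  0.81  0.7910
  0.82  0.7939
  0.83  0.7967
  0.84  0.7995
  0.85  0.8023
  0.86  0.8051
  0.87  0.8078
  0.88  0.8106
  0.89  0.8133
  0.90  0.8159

T = 0.3333;  σ√T = 0.2540
d₁ = [ln(460/400) + (0.081 + 0.44²/2)·0.3333] / 0.2540 = [0.1398 + 0.0593] / 0.2540 = 0.7835 ⇒ 0.78
N(d₁) = N(0.78) = 0.7823
Δ_put = N(d₁) − 1 = 0.7823 − 1 = -0.2177

-0.2177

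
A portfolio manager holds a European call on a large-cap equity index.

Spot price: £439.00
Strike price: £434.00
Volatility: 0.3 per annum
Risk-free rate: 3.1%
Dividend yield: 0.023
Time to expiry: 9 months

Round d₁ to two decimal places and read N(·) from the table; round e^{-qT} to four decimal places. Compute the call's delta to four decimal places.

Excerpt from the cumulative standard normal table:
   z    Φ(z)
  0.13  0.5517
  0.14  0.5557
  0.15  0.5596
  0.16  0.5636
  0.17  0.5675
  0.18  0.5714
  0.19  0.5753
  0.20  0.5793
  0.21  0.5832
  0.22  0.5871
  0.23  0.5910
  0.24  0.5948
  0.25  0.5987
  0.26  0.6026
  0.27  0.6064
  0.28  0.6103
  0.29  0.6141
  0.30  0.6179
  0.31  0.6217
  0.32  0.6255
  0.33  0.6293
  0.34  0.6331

0.5694

σ√T = 0.3·√0.75 = 0.2598
d₁ = [ln(439/434) + (0.031 − 0.023 + ½·0.3²)·0.75] / (σ√T) = (0.0115 + 0.0398) / 0.2598 = 0.1971 → 0.20
N(d₁) = N(0.20) = 0.5793
Δ_call = e^(−qT)·N(d₁) = 0.9829·0.5793 = 0.5694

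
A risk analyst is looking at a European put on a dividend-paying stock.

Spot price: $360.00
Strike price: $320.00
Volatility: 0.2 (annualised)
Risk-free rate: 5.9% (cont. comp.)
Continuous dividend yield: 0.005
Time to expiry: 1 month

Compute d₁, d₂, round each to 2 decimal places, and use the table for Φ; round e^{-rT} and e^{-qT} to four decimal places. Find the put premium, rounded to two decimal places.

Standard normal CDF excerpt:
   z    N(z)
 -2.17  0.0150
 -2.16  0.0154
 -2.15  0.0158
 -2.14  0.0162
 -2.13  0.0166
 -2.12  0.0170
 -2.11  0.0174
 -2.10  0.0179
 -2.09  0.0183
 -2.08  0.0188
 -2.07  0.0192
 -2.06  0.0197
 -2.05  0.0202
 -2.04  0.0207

T = 0.08333;  σ√T = 0.0577
d₁ = [ln(360/320) + (0.059 − 0.005 + 0.2²/2)·0.08333] / 0.0577 = [0.1178 + 0.0062] / 0.0577 = 2.1469 ⇒ 2.15
d₂ = d₁ − σ√T = 2.1469 − 0.0577 = 2.0891 ⇒ 2.09
exp(−qT) = exp(−0.005·0.08333) = 0.9996;  exp(−rT) = exp(−0.059·0.08333) = 0.9951
N(−d₂) = N(-2.09) = 0.0183;  N(−d₁) = N(-2.15) = 0.0158
P = 320·0.9951·0.0183 − 360·0.9996·0.0158 = 5.8273 − 5.6857 = 0.1416

$0.14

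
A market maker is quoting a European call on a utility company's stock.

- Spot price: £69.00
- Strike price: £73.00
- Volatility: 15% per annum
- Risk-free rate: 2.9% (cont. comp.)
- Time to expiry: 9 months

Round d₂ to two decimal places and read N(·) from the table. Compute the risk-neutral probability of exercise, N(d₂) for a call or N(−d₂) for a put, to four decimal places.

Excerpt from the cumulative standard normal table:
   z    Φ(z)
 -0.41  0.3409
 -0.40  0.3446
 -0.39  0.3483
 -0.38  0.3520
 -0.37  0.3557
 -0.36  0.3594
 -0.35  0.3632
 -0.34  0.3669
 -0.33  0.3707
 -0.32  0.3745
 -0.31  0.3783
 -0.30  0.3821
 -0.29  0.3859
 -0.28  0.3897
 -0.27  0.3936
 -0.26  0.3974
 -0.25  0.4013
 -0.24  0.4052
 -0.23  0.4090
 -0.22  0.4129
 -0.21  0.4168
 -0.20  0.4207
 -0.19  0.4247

0.3707

T = 0.75;  σ√T = 0.1299
d₁ = [ln(69/73) + (0.029 + 0.15²/2)·0.75] / 0.1299 = [-0.0564 + 0.0302] / 0.1299 = -0.2014 which rounds to -0.20
d₂ = d₁ − σ√T = -0.2014 − 0.1299 = -0.3313 which rounds to -0.33
Risk-neutral Pr[S_T > K] = N(d₂) = N(-0.33) = 0.3707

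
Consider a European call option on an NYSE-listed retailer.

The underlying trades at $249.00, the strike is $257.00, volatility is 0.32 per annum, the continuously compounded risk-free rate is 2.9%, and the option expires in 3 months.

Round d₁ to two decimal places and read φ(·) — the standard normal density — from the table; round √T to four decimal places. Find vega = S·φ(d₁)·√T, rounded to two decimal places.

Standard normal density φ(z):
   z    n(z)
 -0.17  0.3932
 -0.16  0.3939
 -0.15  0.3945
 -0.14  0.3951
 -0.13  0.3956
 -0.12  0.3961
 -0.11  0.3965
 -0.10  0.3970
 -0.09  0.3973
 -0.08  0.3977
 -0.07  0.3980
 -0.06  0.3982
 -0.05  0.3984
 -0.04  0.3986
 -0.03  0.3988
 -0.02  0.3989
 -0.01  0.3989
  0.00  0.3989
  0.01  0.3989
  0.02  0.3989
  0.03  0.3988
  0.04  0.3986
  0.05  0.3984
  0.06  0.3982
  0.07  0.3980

49.55

σ√T = 0.32 × 0.5000 = 0.1600
ln(S/K) + (r + σ²/2)T = ln(249/257) + (0.029 + 0.32²/2)·0.25 = -0.0316 + 0.0201 = -0.0116
d₁ = -0.0116 / 0.1600 = -0.0723 ⇒ -0.07
√T = √0.25 = 0.5000
φ(d₁) = φ(-0.07) = 0.3980
vega = S·φ(d₁)·√T = 249·0.3980·0.5000 = 49.5510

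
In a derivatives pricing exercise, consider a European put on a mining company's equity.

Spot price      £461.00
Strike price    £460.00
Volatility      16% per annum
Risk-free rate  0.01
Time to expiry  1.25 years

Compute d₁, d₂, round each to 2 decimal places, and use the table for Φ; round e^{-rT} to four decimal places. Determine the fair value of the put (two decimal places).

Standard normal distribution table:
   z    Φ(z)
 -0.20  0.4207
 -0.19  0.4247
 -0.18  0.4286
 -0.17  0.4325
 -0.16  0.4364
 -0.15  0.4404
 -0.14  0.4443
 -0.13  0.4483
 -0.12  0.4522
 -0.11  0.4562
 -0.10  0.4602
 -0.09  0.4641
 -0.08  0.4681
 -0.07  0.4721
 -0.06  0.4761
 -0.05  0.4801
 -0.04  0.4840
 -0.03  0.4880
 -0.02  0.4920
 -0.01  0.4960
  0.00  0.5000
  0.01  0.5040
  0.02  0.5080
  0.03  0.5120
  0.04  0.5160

σ√T = 0.16 × 1.1180 = 0.1789
d₁ = [ln(461/460) + (0.01 + ½·0.16²)·1.25] / (σ√T) = (0.0022 + 0.0285) / 0.1789 = 0.1715 ⇒ 0.17
d₂ = 0.1715 − 0.1789 = -0.0074 ⇒ -0.01
e^(−rT) = e^(−0.01·1.25) = 0.9876
P = 460·0.9876·N(0.01) − 461·N(-0.17) = 460·0.9876·0.5040 − 461·0.4325 = 228.9652 − 199.3825 = 29.5827

£29.58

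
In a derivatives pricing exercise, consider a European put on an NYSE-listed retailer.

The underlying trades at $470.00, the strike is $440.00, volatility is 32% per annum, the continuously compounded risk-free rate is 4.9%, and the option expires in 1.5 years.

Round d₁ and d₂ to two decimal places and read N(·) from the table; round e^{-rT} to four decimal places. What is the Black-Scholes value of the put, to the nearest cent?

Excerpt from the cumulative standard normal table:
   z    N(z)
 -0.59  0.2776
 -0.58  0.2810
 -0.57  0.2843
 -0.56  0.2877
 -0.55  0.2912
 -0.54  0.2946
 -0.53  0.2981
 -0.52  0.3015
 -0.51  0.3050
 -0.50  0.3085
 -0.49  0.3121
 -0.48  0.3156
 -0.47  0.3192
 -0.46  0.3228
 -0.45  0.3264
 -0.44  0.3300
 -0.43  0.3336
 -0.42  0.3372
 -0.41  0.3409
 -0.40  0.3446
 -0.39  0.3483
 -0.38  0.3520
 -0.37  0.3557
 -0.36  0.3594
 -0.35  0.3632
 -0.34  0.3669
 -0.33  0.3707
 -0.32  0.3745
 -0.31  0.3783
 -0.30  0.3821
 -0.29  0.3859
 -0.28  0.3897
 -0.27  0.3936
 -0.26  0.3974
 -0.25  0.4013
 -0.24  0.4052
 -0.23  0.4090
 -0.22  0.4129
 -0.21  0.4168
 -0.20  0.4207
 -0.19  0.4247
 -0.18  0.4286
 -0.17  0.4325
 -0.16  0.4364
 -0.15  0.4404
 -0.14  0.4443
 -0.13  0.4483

$41.54

T = 1.5;  σ√T = 0.3919
ln(S/K) + (r + σ²/2)T = ln(470/440) + (0.049 + 0.32²/2)·1.5 = 0.0660 + 0.1503 = 0.2163
d₁ = 0.2163 / 0.3919 = 0.5518 ⇒ 0.55
d₂ = d₁ − σ√T = 0.5518 − 0.3919 = 0.1599 ⇒ 0.16
e^(−rT) = e^(−0.049·1.5) = 0.9291
N(−d₂) = N(-0.16) = 0.4364;  N(−d₁) = N(-0.55) = 0.2912
P = 440·0.9291·0.4364 − 470·0.2912 = 178.4021 − 136.8640 = 41.5381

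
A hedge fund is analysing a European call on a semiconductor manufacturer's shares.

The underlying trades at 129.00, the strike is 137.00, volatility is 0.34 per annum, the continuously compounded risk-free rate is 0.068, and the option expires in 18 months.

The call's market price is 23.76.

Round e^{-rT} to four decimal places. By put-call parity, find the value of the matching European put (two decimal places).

18.47

e^(−rT) = e^(−0.068·1.5) = 0.9030
Put-call parity: C − P = S − K·e^(−rT) = 129 − 137·0.9030 = 129 − 123.7110 = 5.2890
P = C − (C − P) = 23.76 − (5.2890) = 18.4710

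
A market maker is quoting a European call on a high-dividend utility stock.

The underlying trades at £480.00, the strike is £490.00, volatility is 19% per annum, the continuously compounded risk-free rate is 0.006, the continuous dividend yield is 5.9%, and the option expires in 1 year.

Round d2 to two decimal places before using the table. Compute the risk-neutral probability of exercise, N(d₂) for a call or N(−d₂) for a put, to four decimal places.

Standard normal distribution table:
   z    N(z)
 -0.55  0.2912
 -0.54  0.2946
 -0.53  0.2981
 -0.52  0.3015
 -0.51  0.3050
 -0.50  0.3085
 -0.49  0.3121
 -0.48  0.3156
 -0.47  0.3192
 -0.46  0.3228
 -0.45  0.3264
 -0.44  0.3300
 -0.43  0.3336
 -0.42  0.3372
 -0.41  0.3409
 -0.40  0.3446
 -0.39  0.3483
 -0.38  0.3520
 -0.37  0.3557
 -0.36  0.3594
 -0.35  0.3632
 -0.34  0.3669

T = 1;  σ√T = 0.1900
ln(S/K) + (r − q + σ²/2)T = ln(480/490) + (0.006 − 0.059 + 0.19²/2)·1 = -0.0206 − 0.0349 = -0.0556
d₁ = -0.0556 / 0.1900 = -0.2925 ⇒ -0.29
d₂ = d₁ − σ√T = -0.2925 − 0.1900 = -0.4825 ⇒ -0.48
Risk-neutral Pr[S_T > K] = N(d₂) = N(-0.48) = 0.3156

0.3156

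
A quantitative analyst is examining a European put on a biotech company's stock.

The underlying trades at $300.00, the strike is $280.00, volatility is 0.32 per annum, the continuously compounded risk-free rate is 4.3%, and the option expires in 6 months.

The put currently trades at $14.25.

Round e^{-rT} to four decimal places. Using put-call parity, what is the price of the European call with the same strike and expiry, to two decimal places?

exp(−rT) = exp(−0.043·0.5) = 0.9787
Put-call parity: C − P = S − K·e^(−rT) = 300 − 280·0.9787 = 300 − 274.0360 = 25.9640
C = P + (C − P) = 14.25 + (25.9640) = 40.2140

$40.21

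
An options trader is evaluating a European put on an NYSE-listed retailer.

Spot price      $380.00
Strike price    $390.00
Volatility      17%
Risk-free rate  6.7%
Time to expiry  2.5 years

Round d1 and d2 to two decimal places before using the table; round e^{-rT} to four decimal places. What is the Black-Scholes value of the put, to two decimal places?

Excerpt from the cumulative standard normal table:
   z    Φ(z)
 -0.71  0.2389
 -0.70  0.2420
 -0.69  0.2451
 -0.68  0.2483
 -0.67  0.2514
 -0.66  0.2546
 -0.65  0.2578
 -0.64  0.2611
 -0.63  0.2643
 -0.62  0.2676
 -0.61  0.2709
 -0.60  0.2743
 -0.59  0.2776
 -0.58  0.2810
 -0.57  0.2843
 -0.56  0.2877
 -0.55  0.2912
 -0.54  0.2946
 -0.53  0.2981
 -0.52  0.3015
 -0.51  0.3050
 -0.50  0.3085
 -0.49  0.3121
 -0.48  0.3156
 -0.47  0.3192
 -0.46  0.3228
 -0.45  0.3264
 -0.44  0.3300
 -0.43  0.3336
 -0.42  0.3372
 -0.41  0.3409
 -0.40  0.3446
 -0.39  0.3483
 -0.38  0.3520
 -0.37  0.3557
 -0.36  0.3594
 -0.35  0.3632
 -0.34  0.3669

T = 2.5;  σ√T = 0.2688
d₁ = [ln(380/390) + (0.067 + ½·0.17²)·2.5] / (σ√T) = (-0.0260 + 0.2036) / 0.2688 = 0.6609 ≈ 0.66
d₂ = 0.6609 − 0.2688 = 0.3921 ≈ 0.39
exp(−rT) = exp(−0.067·2.5) = 0.8458
N(−d₂) = N(-0.39) = 0.3483;  N(−d₁) = N(-0.66) = 0.2546
P = 390·0.8458·0.3483 − 380·0.2546 = 114.8909 − 96.7480 = 18.1429

$18.14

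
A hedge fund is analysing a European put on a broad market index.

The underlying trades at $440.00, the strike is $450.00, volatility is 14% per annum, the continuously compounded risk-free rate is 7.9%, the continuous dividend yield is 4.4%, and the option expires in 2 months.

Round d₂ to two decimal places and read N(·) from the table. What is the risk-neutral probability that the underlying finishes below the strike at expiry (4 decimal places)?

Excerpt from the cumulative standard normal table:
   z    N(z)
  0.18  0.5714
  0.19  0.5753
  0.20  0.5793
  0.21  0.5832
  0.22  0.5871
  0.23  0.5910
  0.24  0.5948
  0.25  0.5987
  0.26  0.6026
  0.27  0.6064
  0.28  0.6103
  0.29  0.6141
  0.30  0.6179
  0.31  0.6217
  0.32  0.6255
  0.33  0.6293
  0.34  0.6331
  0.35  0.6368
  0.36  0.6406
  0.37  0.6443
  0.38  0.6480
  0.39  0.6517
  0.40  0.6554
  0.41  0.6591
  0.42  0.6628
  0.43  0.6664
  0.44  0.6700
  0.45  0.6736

σ√T = 0.14 × 0.4082 = 0.0572
d₁ = [ln(440/450) + (0.079 − 0.044 + 0.14²/2)·0.1667] / 0.0572 = [-0.0225 + 0.0075] / 0.0572 = -0.2626 which rounds to -0.26
d₂ = d₁ − σ√T = -0.2626 − 0.0572 = -0.3197 which rounds to -0.32
Pr(exercise) under Q = N(−d₂) = N(0.32) = 0.6255

0.6255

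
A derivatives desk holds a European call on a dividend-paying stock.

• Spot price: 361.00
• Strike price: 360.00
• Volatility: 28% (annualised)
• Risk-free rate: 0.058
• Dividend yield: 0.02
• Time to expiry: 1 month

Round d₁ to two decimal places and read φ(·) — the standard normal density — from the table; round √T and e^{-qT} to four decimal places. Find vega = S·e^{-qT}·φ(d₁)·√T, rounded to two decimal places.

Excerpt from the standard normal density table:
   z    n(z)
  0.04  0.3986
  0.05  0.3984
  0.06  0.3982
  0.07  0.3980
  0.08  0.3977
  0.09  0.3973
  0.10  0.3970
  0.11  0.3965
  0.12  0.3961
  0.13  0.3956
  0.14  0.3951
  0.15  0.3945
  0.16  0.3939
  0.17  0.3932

T = 0.08333;  σ√T = 0.0808
d₁ = [ln(361/360) + (0.058 − 0.02 + 0.28²/2)·0.08333] / 0.0808 = [0.0028 + 0.0064] / 0.0808 = 0.1139 ≈ 0.11
√T = √0.08333 = 0.2887
φ(d₁) = φ(0.11) = 0.3965
e^(−qT) = e^(−0.02·0.08333) = 0.9983
vega = S·e^(−qT)·φ(d₁)·√T = 361·0.9983·0.3965·0.2887 = 41.2533

41.25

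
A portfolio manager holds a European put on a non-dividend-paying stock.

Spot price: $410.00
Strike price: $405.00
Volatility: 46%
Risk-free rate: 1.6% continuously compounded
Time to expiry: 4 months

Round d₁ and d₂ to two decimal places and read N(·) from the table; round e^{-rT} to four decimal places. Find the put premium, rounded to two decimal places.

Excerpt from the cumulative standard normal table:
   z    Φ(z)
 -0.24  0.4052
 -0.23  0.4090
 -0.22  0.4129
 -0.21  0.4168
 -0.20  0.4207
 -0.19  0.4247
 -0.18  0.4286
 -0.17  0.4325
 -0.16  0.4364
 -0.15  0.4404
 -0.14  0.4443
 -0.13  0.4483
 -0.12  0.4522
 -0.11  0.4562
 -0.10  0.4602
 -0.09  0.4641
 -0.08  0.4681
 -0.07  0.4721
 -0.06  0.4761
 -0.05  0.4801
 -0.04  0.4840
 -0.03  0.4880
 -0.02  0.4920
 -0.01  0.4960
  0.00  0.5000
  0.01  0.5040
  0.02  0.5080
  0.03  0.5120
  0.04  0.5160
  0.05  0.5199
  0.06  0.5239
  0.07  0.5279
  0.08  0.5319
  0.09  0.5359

σ√T = 0.46·√0.3333 = 0.2656
d₁ = [ln(410/405) + (0.016 + 0.46²/2)·0.3333] / 0.2656 = [0.0123 + 0.0406] / 0.2656 = 0.1991 → 0.20
d₂ = d₁ − σ√T = 0.1991 − 0.2656 = -0.0665 → -0.07
exp(−rT) = exp(−0.016·0.3333) = 0.9947
N(−d₂) = N(0.07) = 0.5279;  N(−d₁) = N(-0.20) = 0.4207
P = 405·0.9947·0.5279 − 410·0.4207 = 212.6664 − 172.4870 = 40.1794

$40.18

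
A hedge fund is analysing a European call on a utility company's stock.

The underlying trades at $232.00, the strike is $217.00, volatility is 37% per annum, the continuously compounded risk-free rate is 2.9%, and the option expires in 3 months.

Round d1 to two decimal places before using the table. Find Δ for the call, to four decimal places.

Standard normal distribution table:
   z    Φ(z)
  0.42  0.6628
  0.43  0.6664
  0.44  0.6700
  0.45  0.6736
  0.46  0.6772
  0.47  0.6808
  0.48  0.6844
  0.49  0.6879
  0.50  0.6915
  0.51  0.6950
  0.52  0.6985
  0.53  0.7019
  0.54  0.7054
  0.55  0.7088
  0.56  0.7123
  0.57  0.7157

σ√T = 0.37·√0.25 = 0.1850
ln(S/K) + (r + σ²/2)T = ln(232/217) + (0.029 + 0.37²/2)·0.25 = 0.0668 + 0.0244 = 0.0912
d₁ = 0.0912 / 0.1850 = 0.4930 ⇒ 0.49
N(d₁) = N(0.49) = 0.6879
Δ_call = N(d₁) = 0.6879

0.6879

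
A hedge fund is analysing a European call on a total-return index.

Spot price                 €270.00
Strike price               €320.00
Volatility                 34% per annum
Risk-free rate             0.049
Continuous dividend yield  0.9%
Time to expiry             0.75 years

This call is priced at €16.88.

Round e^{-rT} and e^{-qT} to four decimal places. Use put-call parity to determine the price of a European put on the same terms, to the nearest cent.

€57.14

exp(−qT) = exp(−0.009·0.75) = 0.9933;  exp(−rT) = exp(−0.049·0.75) = 0.9639
Put-call parity: C − P = S·e^(−qT) − K·e^(−rT) = 270·0.9933 − 320·0.9639 = 268.1910 − 308.4480 = -40.2570
P = C − (C − P) = 16.88 − (-40.2570) = 57.1370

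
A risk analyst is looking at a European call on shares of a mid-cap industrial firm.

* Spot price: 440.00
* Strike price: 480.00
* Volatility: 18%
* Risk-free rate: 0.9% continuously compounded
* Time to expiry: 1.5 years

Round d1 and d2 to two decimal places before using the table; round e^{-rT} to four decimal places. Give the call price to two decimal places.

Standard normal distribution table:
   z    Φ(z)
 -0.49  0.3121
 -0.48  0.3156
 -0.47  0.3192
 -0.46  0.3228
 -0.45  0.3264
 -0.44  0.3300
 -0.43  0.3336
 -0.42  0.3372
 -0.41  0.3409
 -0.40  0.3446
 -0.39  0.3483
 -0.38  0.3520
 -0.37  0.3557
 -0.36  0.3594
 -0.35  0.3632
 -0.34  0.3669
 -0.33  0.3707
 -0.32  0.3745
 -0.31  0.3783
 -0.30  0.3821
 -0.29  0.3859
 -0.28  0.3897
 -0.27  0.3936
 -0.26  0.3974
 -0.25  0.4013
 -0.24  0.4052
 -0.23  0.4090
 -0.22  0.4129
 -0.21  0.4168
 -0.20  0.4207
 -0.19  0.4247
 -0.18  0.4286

25.40

σ√T = 0.18 × 1.2247 = 0.2205
ln(S/K) + (r + σ²/2)T = ln(440/480) + (0.009 + 0.18²/2)·1.5 = -0.0870 + 0.0378 = -0.0492
d₁ = -0.0492 / 0.2205 = -0.2232 ≈ -0.22
d₂ = d₁ − σ√T = -0.2232 − 0.2205 = -0.4437 ≈ -0.44
exp(−rT) = exp(−0.009·1.5) = 0.9866
N(d₁) = N(-0.22) = 0.4129;  N(d₂) = N(-0.44) = 0.3300
C = 440·0.4129 − 480·0.9866·0.3300 = 181.6760 − 156.2774 = 25.3986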